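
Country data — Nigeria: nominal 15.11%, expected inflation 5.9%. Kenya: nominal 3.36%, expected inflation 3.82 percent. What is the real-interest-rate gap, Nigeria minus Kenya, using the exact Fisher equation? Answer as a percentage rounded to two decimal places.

Nigeria: (1 + 0.1511)/(1 + 0.0590) − 1 = 8.6969%
Kenya: (1 + 0.0336)/(1 + 0.0382) − 1 = -0.4431%
Differential = 8.6969% − (-0.4431%) = 9.1400% → 9.14%.

9.14%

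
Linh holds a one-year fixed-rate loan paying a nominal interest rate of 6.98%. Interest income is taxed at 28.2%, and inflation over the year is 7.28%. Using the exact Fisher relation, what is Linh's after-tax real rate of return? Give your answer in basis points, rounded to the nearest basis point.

After-tax nominal return = 6.98% × (1 − 0.282) = 5.01164%.
1 + r = 1.0501164 / 1.07280 = 0.978856
After-tax real rate = 0.978856 − 1 → -211 basis points.

-211 basis points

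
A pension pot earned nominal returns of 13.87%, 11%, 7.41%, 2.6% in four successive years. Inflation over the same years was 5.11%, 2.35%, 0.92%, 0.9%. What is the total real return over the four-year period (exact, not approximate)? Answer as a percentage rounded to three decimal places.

Compound the nominal returns: 1.1387 × 1.1100 × 1.0741 × 1.0260 = 1.392914.
Compound inflation: 1.0511 × 1.0235 × 1.0092 × 1.0090 = 1.095470.
Deflate: 1.392914 / 1.095470 = 1.271523.
Total real return = 1.271523 − 1 → 27.152%.

27.152%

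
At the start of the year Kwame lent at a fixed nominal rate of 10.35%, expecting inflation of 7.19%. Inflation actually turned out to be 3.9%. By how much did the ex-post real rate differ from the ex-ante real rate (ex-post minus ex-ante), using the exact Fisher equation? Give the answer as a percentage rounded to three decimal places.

Ex-ante: (1 + 0.1035)/(1 + 0.0719) − 1 = 2.9480%
Ex-post: (1 + 0.1035)/(1 + 0.0390) − 1 = 6.2079%
Difference (ex-post − ex-ante) = 3.2599% → 3.260%.

3.260%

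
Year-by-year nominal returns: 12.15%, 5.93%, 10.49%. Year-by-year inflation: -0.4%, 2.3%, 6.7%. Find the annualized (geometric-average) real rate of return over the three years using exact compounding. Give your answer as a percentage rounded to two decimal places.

6.48%

Nominal growth factor = 1.1215 × 1.0593 × 1.1049 = 1.31262667
Price-level growth factor = 0.9960 × 1.0230 × 1.0670 = 1.08717484
Real growth factor = 1.31262667 / 1.08717484 = 1.20737404
Annualized real rate = 1.20737404^(1/3) − 1 = 6.4831% → 6.48%.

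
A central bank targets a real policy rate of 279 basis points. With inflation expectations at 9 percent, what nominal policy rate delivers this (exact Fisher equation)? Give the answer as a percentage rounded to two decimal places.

(1 + i) = (1 + r)(1 + π) = 1.02790 × 1.09000 = 1.120411
i = 1.120411 − 1, so the required nominal rate is 12.04%.

12.04%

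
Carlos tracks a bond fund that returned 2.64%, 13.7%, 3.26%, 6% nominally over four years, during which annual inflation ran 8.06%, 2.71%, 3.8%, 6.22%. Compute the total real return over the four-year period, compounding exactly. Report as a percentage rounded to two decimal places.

4.38%

Compound the nominal returns: 1.0264 × 1.1370 × 1.0326 × 1.0600 = 1.277365.
Compound inflation: 1.0806 × 1.0271 × 1.0380 × 1.0622 = 1.223718.
Deflate: 1.277365 / 1.223718 = 1.043840.
Total real return = 1.043840 − 1 → 4.38%.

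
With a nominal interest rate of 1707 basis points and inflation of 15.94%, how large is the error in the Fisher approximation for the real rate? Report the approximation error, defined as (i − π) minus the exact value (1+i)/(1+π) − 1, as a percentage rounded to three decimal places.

Approximate: r ≈ 17.070% − 15.940% = 1.1300%
Exact: (1 + 0.1707)/(1 + 0.1594) − 1 = 0.9746%
Error = 1.1300% − 0.9746% = 0.1554% → 0.155%.

0.155%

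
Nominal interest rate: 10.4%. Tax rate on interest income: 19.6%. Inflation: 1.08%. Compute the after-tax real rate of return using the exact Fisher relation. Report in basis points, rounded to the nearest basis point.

720 basis points

After-tax nominal return = 10.4% × (1 − 0.196) = 8.3616%.
1 + r = 1.083616 / 1.01080 = 1.072038
After-tax real rate = 1.072038 − 1 → 720 basis points.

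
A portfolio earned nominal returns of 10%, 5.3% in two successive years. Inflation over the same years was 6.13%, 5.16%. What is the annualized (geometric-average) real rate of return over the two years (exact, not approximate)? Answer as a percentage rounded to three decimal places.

Compound the nominal returns: 1.1000 × 1.0530 = 1.15830000.
Compound inflation: 1.0613 × 1.0516 = 1.11606308.
Deflate: 1.15830000 / 1.11606308 = 1.03784456.
Annualized real rate = 1.03784456^(1/2) − 1 = 1.8747% → 1.875%.

1.875%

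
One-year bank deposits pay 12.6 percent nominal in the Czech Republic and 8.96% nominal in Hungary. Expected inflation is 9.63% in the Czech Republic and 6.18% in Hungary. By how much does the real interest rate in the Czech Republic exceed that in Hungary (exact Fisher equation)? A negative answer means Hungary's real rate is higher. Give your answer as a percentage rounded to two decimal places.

0.09%

The Czech Republic: (1 + 0.1260)/(1 + 0.0963) − 1 = 2.7091%
Hungary: (1 + 0.0896)/(1 + 0.0618) − 1 = 2.6182%
Differential = 2.7091% − 2.6182% = 0.0909% → 0.09%.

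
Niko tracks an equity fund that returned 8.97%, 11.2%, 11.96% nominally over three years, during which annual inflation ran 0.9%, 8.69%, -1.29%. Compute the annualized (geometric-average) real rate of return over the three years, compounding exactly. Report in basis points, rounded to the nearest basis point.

Nominal growth factor = 1.0897 × 1.1120 × 1.1196 = 1.35667127
Price-level growth factor = 1.0090 × 1.0869 × 0.9871 = 1.08253490
Real growth factor = 1.35667127 / 1.08253490 = 1.25323559
Annualized real rate = 1.25323559^(1/3) − 1 = 7.8146% → 781 basis points.

781 basis points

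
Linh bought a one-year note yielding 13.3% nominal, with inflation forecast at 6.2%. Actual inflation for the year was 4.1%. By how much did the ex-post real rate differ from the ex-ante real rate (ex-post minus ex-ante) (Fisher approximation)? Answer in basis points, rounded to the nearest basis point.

210 basis points

Ex-ante: 13.3% − 6.2% = 7.100%
Ex-post: 13.3% − 4.1% = 9.200%
Difference (ex-post − ex-ante) = 2.1000% → 210 basis points.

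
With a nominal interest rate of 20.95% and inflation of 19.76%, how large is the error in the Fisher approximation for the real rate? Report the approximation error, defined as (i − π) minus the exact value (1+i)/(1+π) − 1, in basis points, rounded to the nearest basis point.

Approximate: r ≈ 20.950% − 19.760% = 1.1900%
Exact: (1 + 0.2095)/(1 + 0.1976) − 1 = 0.9937%
Error = 1.1900% − 0.9937% = 0.1963% → 20 basis points.

20 basis points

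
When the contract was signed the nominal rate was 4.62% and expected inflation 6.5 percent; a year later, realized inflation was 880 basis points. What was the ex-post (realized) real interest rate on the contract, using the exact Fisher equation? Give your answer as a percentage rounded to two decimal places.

-3.84%

Ex-post: (1 + 0.0462)/(1 + 0.0880) − 1 = -3.8419%
So the realized real rate is -3.84%.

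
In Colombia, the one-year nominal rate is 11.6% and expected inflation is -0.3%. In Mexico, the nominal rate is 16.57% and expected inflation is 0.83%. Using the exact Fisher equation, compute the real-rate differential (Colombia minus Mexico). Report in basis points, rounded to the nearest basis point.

Colombia: (1 + 0.1160)/(1 − 0.0030) − 1 = 11.9358%
Mexico: (1 + 0.1657)/(1 + 0.0083) − 1 = 15.6104%
Differential = 11.9358% − 15.6104% = -3.6746% → -367 basis points.

-367 basis points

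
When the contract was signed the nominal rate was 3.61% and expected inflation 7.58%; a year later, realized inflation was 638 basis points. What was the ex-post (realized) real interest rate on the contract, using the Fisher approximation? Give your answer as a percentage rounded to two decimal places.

-2.77%

Ex-post: 3.61% − 6.38% = -2.770%
So the realized real rate is -2.77%.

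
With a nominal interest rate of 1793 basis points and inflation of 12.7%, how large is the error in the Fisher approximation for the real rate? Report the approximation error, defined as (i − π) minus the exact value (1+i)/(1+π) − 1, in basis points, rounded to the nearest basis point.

59 basis points

Approximate: r ≈ 17.930% − 12.700% = 5.2300%
Exact: (1 + 0.1793)/(1 + 0.1270) − 1 = 4.6406%
Error = 5.2300% − 4.6406% = 0.5894% → 59 basis points.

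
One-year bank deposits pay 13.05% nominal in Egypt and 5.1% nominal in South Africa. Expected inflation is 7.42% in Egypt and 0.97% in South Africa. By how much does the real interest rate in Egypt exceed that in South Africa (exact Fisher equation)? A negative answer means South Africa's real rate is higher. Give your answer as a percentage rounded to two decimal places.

1.15%

Egypt: (1 + 0.1305)/(1 + 0.0742) − 1 = 5.2411%
South Africa: (1 + 0.0510)/(1 + 0.0097) − 1 = 4.0903%
Differential = 5.2411% − 4.0903% = 1.1508% → 1.15%.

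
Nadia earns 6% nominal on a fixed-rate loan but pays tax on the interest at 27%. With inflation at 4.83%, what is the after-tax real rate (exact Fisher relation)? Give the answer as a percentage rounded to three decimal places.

-0.429%

After-tax nominal return = 6% × (1 − 0.27) = 4.3800%.
1 + r = 1.04380 / 1.04830 = 0.995707
After-tax real rate = 0.995707 − 1 → -0.429%.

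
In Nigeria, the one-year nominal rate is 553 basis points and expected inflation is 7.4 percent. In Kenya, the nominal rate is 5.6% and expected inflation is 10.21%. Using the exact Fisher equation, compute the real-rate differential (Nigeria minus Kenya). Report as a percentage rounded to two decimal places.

2.44%

Nigeria: (1 + 0.0553)/(1 + 0.0740) − 1 = -1.7412%
Kenya: (1 + 0.0560)/(1 + 0.1021) − 1 = -4.1829%
Differential = -1.7412% − (-4.1829%) = 2.4418% → 2.44%.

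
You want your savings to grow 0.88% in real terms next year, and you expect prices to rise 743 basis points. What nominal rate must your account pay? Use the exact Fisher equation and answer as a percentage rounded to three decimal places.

(1 + i) = (1 + r)(1 + π) = 1.00880 × 1.07430 = 1.08375384
i = 1.08375384 − 1, so the required nominal rate is 8.375%.

8.375%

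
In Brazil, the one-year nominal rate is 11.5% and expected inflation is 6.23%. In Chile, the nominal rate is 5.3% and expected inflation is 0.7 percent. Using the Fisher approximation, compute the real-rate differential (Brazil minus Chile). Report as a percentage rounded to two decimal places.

Brazil: 11.5% − 6.23% = 5.270%
Chile: 5.3% − 0.7% = 4.600%
Differential = 0.670% → 0.67%.

0.67%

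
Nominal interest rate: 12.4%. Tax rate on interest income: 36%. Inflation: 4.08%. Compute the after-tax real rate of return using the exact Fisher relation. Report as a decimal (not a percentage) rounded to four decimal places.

After-tax nominal return = 12.4% × (1 − 0.36) = 7.9360%.
1 + r = 1.07936 / 1.04080 = 1.037048
After-tax real rate = 1.037048 − 1 → 0.0370.

0.0370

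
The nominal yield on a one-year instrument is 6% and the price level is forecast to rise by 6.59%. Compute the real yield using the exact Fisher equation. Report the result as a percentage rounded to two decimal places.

1 + r = 1.06000 / 1.06590 = 0.994465
r = 0.994465 − 1 = -0.5535%, i.e. -0.55%.

-0.55%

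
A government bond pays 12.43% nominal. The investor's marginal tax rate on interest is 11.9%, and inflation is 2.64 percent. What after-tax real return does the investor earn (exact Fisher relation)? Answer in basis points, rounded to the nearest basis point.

810 basis points

After-tax nominal return = 12.43% × (1 − 0.119) = 10.95083%.
1 + r = 1.1095083 / 1.02640 = 1.080971
After-tax real rate = 1.080971 − 1 → 810 basis points.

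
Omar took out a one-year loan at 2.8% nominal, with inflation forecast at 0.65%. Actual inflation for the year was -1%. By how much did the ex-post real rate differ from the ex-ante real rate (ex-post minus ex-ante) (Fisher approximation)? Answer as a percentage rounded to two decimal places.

1.65%

Ex-ante: 2.8% − 0.65% = 2.150%
Ex-post: 2.8% − (-1%) = 3.800%
Difference (ex-post − ex-ante) = 1.6500% → 1.65%.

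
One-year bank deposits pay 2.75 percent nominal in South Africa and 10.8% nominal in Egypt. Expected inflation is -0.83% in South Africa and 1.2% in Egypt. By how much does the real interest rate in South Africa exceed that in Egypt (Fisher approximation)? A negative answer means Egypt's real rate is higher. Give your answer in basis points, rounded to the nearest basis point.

South Africa: 2.75% − (-0.83%) = 3.580%
Egypt: 10.8% − 1.2% = 9.600%
Differential = -6.020% → -602 basis points.

-602 basis points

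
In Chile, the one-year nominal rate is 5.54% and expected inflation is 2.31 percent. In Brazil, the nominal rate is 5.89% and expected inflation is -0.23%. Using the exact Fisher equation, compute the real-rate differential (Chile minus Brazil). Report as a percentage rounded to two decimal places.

Chile: (1 + 0.0554)/(1 + 0.0231) − 1 = 3.1571%
Brazil: (1 + 0.0589)/(1 − 0.0023) − 1 = 6.1341%
Differential = 3.1571% − 6.1341% = -2.9770% → -2.98%.

-2.98%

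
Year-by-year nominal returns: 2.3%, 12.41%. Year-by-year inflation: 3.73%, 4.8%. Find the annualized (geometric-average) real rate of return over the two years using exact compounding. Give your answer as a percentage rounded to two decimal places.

2.85%

Nominal growth factor = 1.0230 × 1.1241 = 1.14995430
Price-level growth factor = 1.0373 × 1.0480 = 1.08709040
Real growth factor = 1.14995430 / 1.08709040 = 1.05782767
Annualized real rate = 1.05782767^(1/2) − 1 = 2.8507% → 2.85%.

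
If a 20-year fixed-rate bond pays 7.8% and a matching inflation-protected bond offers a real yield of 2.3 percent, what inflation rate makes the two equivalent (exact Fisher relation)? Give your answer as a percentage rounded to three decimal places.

(1 + π) = (1 + i)/(1 + r) = 1.07800 / 1.02300 = 1.053763
Break-even inflation = 1.053763 − 1 → 5.376%.

5.376%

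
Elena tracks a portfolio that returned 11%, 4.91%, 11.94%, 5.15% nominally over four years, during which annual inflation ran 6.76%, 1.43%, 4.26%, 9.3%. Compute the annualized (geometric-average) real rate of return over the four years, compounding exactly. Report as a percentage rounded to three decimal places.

2.661%

Compound the nominal returns: 1.1100 × 1.0491 × 1.1194 × 1.0515 = 1.37067485.
Compound inflation: 1.0676 × 1.0143 × 1.0426 × 1.0930 = 1.23399350.
Deflate: 1.37067485 / 1.23399350 = 1.11076343.
Annualized real rate = 1.11076343^(1/4) − 1 = 2.6610% → 2.661%.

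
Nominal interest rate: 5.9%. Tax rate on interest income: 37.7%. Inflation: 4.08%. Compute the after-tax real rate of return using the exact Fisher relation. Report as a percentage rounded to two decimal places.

-0.39%

After-tax nominal return = 5.9% × (1 − 0.377) = 3.6757%.
1 + r = 1.036757 / 1.04080 = 0.996115
After-tax real rate = 0.996115 − 1 → -0.39%.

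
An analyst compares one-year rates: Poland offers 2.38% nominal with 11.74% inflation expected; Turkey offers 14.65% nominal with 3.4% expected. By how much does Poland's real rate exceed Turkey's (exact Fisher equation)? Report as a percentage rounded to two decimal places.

-19.26%

Poland: (1 + 0.0238)/(1 + 0.1174) − 1 = -8.3766%
Turkey: (1 + 0.1465)/(1 + 0.0340) − 1 = 10.8801%
Differential = -8.3766% − 10.8801% = -19.2567% → -19.26%.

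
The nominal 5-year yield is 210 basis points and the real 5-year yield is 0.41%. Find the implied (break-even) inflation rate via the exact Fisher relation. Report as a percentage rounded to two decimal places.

1.68%

(1 + π) = (1 + i)/(1 + r) = 1.02100 / 1.00410 = 1.016831
Break-even inflation = 1.016831 − 1 → 1.68%.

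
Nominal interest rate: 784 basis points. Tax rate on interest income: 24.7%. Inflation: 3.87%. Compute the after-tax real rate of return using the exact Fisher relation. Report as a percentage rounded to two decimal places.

After-tax nominal return = 7.84% × (1 − 0.247) = 5.90352%.
1 + r = 1.0590352 / 1.03870 = 1.019578
After-tax real rate = 1.019578 − 1 → 1.96%.

1.96%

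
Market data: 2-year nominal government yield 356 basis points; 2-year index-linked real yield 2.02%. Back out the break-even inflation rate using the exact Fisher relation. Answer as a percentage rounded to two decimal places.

1.51%

(1 + π) = (1 + i)/(1 + r) = 1.03560 / 1.02020 = 1.015095
Break-even inflation = 1.015095 − 1 → 1.51%.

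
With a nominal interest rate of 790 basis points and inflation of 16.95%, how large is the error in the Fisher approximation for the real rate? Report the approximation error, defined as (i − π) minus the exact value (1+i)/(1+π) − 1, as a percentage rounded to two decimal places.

Approximate: r ≈ 7.900% − 16.950% = -9.0500%
Exact: (1 + 0.0790)/(1 + 0.1695) − 1 = -7.7383%
Error = -9.0500% − (-7.7383%) = -1.3117% → -1.31%.

-1.31%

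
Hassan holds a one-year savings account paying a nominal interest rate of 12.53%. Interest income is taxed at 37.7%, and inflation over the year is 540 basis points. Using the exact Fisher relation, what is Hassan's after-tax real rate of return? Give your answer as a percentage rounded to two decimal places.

After-tax nominal return = 12.53% × (1 − 0.377) = 7.80619%.
1 + r = 1.0780619 / 1.05400 = 1.022829
After-tax real rate = 1.022829 − 1 → 2.28%.

2.28%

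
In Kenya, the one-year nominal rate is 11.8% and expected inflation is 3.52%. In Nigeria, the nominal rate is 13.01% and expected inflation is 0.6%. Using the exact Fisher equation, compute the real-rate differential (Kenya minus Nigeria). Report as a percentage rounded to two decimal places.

-4.34%

Kenya: (1 + 0.1180)/(1 + 0.0352) − 1 = 7.9985%
Nigeria: (1 + 0.1301)/(1 + 0.0060) − 1 = 12.3360%
Differential = 7.9985% − 12.3360% = -4.3375% → -4.34%.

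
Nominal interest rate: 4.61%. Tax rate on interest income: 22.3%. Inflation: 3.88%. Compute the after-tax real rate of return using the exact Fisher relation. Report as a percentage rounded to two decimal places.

-0.29%

After-tax nominal return = 4.61% × (1 − 0.223) = 3.58197%.
1 + r = 1.0358197 / 1.03880 = 0.997131
After-tax real rate = 0.997131 − 1 → -0.29%.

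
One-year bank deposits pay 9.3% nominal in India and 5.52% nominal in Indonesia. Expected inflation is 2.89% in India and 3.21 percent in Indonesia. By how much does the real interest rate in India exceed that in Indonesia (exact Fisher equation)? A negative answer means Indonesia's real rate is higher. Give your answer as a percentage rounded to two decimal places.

3.99%

India: (1 + 0.0930)/(1 + 0.0289) − 1 = 6.2300%
Indonesia: (1 + 0.0552)/(1 + 0.0321) − 1 = 2.2382%
Differential = 6.2300% − 2.2382% = 3.9918% → 3.99%.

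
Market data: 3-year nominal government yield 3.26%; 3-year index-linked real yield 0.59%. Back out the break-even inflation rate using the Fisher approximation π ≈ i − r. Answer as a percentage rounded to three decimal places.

π ≈ i − r = 3.26% − 0.59% → 2.670%.

2.670%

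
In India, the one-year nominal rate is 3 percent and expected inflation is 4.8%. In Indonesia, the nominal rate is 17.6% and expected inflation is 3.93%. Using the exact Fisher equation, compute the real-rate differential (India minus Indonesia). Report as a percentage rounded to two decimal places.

India: (1 + 0.0300)/(1 + 0.0480) − 1 = -1.7176%
Indonesia: (1 + 0.1760)/(1 + 0.0393) − 1 = 13.1531%
Differential = -1.7176% − 13.1531% = -14.8706% → -14.87%.

-14.87%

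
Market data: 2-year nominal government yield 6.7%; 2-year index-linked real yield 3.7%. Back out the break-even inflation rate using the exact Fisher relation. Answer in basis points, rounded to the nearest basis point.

(1 + π) = (1 + i)/(1 + r) = 1.06700 / 1.03700 = 1.028930
Break-even inflation = 1.028930 − 1 → 289 basis points.

289 basis points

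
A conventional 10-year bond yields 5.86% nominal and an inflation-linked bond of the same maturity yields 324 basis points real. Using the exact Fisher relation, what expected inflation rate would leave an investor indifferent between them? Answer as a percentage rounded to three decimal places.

(1 + π) = (1 + i)/(1 + r) = 1.05860 / 1.03240 = 1.025378
Break-even inflation = 1.025378 − 1 → 2.538%.

2.538%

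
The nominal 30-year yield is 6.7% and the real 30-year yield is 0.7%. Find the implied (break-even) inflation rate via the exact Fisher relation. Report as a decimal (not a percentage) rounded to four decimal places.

0.0596

(1 + π) = (1 + i)/(1 + r) = 1.06700 / 1.00700 = 1.059583
Break-even inflation = 1.059583 − 1 → 0.0596.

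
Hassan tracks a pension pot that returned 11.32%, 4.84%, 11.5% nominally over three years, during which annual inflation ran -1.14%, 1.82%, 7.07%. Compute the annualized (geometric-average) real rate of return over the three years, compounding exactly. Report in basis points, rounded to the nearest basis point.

Compound the nominal returns: 1.1132 × 1.0484 × 1.1150 = 1.30129295.
Compound inflation: 0.9886 × 1.0182 × 1.0707 = 1.07775861.
Deflate: 1.30129295 / 1.07775861 = 1.20740668.
Annualized real rate = 1.20740668^(1/3) − 1 = 6.4840% → 648 basis points.

648 basis points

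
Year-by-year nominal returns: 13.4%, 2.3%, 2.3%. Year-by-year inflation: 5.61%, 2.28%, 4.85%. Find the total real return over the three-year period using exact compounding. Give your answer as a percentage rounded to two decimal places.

4.79%

Compound the nominal returns: 1.1340 × 1.0230 × 1.0230 = 1.186764.
Compound inflation: 1.0561 × 1.0228 × 1.0485 = 1.132568.
Deflate: 1.186764 / 1.132568 = 1.047852.
Total real return = 1.047852 − 1 → 4.79%.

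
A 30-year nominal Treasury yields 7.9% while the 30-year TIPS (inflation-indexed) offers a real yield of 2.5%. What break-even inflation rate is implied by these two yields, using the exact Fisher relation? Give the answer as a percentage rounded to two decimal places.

5.27%

(1 + π) = (1 + i)/(1 + r) = 1.07900 / 1.02500 = 1.052683
Break-even inflation = 1.052683 − 1 → 5.27%.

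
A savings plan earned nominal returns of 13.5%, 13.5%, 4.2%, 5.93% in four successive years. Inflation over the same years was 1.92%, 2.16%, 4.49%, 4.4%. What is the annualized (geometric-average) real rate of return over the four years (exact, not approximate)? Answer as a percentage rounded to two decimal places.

5.78%

Compound the nominal returns: 1.1350 × 1.1350 × 1.0420 × 1.0593 = 1.42193065.
Compound inflation: 1.0192 × 1.0216 × 1.0449 × 1.0440 = 1.13583573.
Deflate: 1.42193065 / 1.13583573 = 1.25188054.
Annualized real rate = 1.25188054^(1/4) − 1 = 5.7769% → 5.78%.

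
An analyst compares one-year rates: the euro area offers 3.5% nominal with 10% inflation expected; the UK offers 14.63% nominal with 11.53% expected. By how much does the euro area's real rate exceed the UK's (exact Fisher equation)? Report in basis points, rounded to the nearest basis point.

-869 basis points

The euro area: (1 + 0.0350)/(1 + 0.1000) − 1 = -5.9091%
The UK: (1 + 0.1463)/(1 + 0.1153) − 1 = 2.7795%
Differential = -5.9091% − 2.7795% = -8.6886% → -869 basis points.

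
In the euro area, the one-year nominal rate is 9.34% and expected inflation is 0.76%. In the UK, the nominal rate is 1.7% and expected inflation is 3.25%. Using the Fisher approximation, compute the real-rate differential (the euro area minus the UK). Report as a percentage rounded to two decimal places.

The euro area: 9.34% − 0.76% = 8.580%
The UK: 1.7% − 3.25% = -1.550%
Differential = 10.130% → 10.13%.

10.13%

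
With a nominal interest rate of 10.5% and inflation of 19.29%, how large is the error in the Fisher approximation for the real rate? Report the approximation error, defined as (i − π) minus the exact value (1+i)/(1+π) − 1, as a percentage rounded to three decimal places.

Approximate: r ≈ 10.500% − 19.290% = -8.7900%
Exact: (1 + 0.1050)/(1 + 0.1929) − 1 = -7.3686%
Error = -8.7900% − (-7.3686%) = -1.4214% → -1.421%.

-1.421%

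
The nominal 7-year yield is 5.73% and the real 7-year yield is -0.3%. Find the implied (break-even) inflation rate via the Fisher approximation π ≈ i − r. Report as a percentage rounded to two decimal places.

6.03%

π ≈ i − r = 5.73% − (-0.3%) → 6.03%.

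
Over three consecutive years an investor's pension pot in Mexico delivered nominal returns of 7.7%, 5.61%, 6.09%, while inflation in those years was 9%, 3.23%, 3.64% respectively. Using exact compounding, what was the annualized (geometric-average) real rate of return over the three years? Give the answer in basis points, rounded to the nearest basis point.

115 basis points

Compound the nominal returns: 1.0770 × 1.0561 × 1.0609 = 1.20668856.
Compound inflation: 1.0900 × 1.0323 × 1.0364 = 1.16616453.
Deflate: 1.20668856 / 1.16616453 = 1.03474983.
Annualized real rate = 1.03474983^(1/3) − 1 = 1.1452% → 115 basis points.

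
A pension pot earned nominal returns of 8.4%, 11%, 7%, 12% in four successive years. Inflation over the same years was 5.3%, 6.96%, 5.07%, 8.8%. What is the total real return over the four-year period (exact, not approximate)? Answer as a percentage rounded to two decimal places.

Compound the nominal returns: 1.0840 × 1.1100 × 1.0700 × 1.1200 = 1.441963.
Compound inflation: 1.0530 × 1.0696 × 1.0507 × 1.0880 = 1.287530.
Deflate: 1.441963 / 1.287530 = 1.119945.
Total real return = 1.119945 − 1 → 11.99%.

11.99%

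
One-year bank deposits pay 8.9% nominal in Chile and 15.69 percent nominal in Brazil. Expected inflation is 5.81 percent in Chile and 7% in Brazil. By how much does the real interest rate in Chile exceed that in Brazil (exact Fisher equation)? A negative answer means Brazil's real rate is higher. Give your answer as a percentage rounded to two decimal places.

-5.20%

Chile: (1 + 0.0890)/(1 + 0.0581) − 1 = 2.9203%
Brazil: (1 + 0.1569)/(1 + 0.0700) − 1 = 8.1215%
Differential = 2.9203% − 8.1215% = -5.2012% → -5.20%.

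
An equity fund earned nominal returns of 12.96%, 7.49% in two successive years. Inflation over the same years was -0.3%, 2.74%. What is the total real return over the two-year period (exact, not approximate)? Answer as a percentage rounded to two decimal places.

Nominal growth factor = 1.1296 × 1.0749 = 1.214207
Price-level growth factor = 0.9970 × 1.0274 = 1.024318
Real growth factor = 1.214207 / 1.024318 = 1.185381
Total real return = 1.185381 − 1 → 18.54%.

18.54%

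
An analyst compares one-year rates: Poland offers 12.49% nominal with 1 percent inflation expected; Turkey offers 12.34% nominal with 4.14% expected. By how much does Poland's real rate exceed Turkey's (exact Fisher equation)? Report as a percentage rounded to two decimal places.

Poland: (1 + 0.1249)/(1 + 0.0100) − 1 = 11.3762%
Turkey: (1 + 0.1234)/(1 + 0.0414) − 1 = 7.8740%
Differential = 11.3762% − 7.8740% = 3.5022% → 3.50%.

3.50%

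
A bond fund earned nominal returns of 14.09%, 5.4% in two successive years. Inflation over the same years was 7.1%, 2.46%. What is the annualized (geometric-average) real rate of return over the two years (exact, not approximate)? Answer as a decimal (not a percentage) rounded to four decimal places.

Compound the nominal returns: 1.1409 × 1.0540 = 1.20250860.
Compound inflation: 1.0710 × 1.0246 = 1.09734660.
Deflate: 1.20250860 / 1.09734660 = 1.09583298.
Annualized real rate = 1.09583298^(1/2) − 1 = 4.6820% → 0.0468.

0.0468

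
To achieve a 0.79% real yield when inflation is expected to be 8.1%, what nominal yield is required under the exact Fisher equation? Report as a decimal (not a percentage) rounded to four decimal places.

(1 + i) = (1 + r)(1 + π) = 1.00790 × 1.08100 = 1.0895399
i = 1.0895399 − 1, so the required nominal rate is 0.0895.

0.0895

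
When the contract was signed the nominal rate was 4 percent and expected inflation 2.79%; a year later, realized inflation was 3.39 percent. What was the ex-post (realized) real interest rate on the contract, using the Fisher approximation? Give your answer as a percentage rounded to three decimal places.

0.610%

Ex-post: 4% − 3.39% = 0.610%
So the realized real rate is 0.610%.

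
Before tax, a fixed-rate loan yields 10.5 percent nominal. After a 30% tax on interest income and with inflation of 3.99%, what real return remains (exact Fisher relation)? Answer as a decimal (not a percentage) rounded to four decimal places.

After-tax nominal return = 10.5% × (1 − 0.3) = 7.3500%.
1 + r = 1.07350 / 1.03990 = 1.032311
After-tax real rate = 1.032311 − 1 → 0.0323.

0.0323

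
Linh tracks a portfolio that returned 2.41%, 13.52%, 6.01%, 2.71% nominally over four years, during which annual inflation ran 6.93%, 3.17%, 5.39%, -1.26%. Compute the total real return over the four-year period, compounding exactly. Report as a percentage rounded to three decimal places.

10.263%

Compound the nominal returns: 1.0241 × 1.1352 × 1.0601 × 1.0271 = 1.265827.
Compound inflation: 1.0693 × 1.0317 × 1.0539 × 0.9874 = 1.148010.
Deflate: 1.265827 / 1.148010 = 1.102627.
Total real return = 1.102627 − 1 → 10.263%.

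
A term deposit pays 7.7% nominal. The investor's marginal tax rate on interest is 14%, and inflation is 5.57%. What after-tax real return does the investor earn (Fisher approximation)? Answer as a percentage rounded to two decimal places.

1.05%

After-tax nominal return = 7.7% × (1 − 0.14) = 6.6220%.
r ≈ 6.6220% − 5.57% → 1.05%.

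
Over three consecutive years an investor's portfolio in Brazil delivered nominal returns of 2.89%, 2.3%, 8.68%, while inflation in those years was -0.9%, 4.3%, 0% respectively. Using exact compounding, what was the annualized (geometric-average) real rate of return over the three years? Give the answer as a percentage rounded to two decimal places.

3.44%

Compound the nominal returns: 1.0289 × 1.0230 × 1.0868 = 1.14392732.
Compound inflation: 0.9910 × 1.0430 × 1.0000 = 1.03361300.
Deflate: 1.14392732 / 1.03361300 = 1.10672690.
Annualized real rate = 1.10672690^(1/3) − 1 = 3.4380% → 3.44%.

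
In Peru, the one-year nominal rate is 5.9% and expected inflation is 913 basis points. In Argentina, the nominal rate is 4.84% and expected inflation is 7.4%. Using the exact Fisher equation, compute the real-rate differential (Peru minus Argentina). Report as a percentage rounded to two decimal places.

-0.58%

Peru: (1 + 0.0590)/(1 + 0.0913) − 1 = -2.9598%
Argentina: (1 + 0.0484)/(1 + 0.0740) − 1 = -2.3836%
Differential = -2.9598% − (-2.3836%) = -0.5762% → -0.58%.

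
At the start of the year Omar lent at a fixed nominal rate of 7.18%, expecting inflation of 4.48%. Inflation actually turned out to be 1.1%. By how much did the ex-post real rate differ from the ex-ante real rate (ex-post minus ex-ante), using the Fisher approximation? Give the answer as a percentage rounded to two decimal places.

3.38%

Ex-ante: 7.18% − 4.48% = 2.700%
Ex-post: 7.18% − 1.1% = 6.080%
Difference (ex-post − ex-ante) = 3.3800% → 3.38%.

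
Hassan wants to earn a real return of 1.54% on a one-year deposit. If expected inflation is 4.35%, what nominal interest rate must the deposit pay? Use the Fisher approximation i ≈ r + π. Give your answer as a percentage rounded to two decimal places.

i ≈ r + π = 1.54% + 4.35% = 5.89%.

5.89%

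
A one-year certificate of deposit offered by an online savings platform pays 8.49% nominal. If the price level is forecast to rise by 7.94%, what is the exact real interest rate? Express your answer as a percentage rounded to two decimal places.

By the Fisher identity, 1 + r = (1 + i)/(1 + π).
1 + r = 1.08490 / 1.07940 = 1.005095
r = 1.005095 − 1 = 0.5095%, i.e. 0.51%.

0.51%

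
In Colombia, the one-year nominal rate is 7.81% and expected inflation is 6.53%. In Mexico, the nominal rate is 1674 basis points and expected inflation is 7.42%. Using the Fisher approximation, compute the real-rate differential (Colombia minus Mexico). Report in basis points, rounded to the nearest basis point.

Colombia: 7.81% − 6.53% = 1.280%
Mexico: 16.74% − 7.42% = 9.320%
Differential = -8.040% → -804 basis points.

-804 basis points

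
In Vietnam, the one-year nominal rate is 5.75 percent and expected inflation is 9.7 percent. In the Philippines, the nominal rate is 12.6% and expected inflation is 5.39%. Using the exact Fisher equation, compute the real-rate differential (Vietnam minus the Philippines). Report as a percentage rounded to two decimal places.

Vietnam: (1 + 0.0575)/(1 + 0.0970) − 1 = -3.6007%
The Philippines: (1 + 0.1260)/(1 + 0.0539) − 1 = 6.8413%
Differential = -3.6007% − 6.8413% = -10.4420% → -10.44%.

-10.44%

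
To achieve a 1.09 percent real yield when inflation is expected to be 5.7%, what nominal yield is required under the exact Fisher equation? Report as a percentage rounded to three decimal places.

6.852%

(1 + i) = (1 + r)(1 + π) = 1.01090 × 1.05700 = 1.0685213
i = 1.0685213 − 1, so the required nominal rate is 6.852%.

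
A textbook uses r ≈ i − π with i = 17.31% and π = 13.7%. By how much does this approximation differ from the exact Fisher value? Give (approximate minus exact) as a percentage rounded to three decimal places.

0.435%

Approximate: r ≈ 17.310% − 13.700% = 3.6100%
Exact: (1 + 0.1731)/(1 + 0.1370) − 1 = 3.1750%
Error = 3.6100% − 3.1750% = 0.4350% → 0.435%.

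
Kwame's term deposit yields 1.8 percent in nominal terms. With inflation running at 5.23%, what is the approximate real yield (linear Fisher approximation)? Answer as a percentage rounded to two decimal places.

r ≈ i − π = 1.8% − 5.23% = -3.43%.

-3.43%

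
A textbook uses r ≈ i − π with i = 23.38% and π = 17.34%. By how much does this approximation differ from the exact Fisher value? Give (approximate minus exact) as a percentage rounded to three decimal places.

0.893%

Approximate: r ≈ 23.380% − 17.340% = 6.0400%
Exact: (1 + 0.2338)/(1 + 0.1734) − 1 = 5.1474%
Error = 6.0400% − 5.1474% = 0.8926% → 0.893%.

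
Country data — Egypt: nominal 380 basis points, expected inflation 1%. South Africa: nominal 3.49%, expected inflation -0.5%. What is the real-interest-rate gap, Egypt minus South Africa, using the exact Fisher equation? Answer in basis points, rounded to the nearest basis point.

-124 basis points

Egypt: (1 + 0.0380)/(1 + 0.0100) − 1 = 2.7723%
South Africa: (1 + 0.0349)/(1 − 0.0050) − 1 = 4.0101%
Differential = 2.7723% − 4.0101% = -1.2378% → -124 basis points.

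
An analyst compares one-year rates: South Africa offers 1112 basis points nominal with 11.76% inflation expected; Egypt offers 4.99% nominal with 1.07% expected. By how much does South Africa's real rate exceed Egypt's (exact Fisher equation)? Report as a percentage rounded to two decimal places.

South Africa: (1 + 0.1112)/(1 + 0.1176) − 1 = -0.5727%
Egypt: (1 + 0.0499)/(1 + 0.0107) − 1 = 3.8785%
Differential = -0.5727% − 3.8785% = -4.4512% → -4.45%.

-4.45%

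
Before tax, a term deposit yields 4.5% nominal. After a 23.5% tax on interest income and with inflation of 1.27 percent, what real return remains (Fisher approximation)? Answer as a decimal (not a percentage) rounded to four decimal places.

0.0217

After-tax nominal return = 4.5% × (1 − 0.235) = 3.4425%.
r ≈ 3.4425% − 1.27% → 0.0217.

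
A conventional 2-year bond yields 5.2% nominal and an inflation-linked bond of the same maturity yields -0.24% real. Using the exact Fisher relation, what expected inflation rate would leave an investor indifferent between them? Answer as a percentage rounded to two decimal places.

5.45%

(1 + π) = (1 + i)/(1 + r) = 1.05200 / 0.99760 = 1.054531
Break-even inflation = 1.054531 − 1 → 5.45%.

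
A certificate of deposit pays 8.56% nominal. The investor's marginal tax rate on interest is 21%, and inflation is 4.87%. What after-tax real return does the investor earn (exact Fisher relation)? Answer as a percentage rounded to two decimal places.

After-tax nominal return = 8.56% × (1 − 0.21) = 6.7624%.
1 + r = 1.067624 / 1.04870 = 1.018045
After-tax real rate = 1.018045 − 1 → 1.80%.

1.80%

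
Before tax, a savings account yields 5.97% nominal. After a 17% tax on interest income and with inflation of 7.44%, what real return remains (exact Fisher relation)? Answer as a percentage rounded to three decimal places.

After-tax nominal return = 5.97% × (1 − 0.17) = 4.9551%.
1 + r = 1.049551 / 1.07440 = 0.976872
After-tax real rate = 0.976872 − 1 → -2.313%.

-2.313%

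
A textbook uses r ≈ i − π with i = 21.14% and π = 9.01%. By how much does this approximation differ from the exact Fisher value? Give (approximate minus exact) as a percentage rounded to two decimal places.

Approximate: r ≈ 21.140% − 9.010% = 12.1300%
Exact: (1 + 0.2114)/(1 + 0.0901) − 1 = 11.1274%
Error = 12.1300% − 11.1274% = 1.0026% → 1.00%.

1.00%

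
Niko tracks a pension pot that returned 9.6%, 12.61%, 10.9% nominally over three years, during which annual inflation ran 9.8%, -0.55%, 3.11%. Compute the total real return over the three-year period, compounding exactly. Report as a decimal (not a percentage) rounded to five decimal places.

0.21566

Nominal growth factor = 1.0960 × 1.1261 × 1.1090 = 1.368734
Price-level growth factor = 1.0980 × 0.9945 × 1.0311 = 1.125921
Real growth factor = 1.368734 / 1.125921 = 1.215657
Total real return = 1.215657 − 1 → 0.21566.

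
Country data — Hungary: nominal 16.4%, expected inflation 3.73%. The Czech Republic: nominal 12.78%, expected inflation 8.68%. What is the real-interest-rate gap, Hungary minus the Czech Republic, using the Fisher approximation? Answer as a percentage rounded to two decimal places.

8.57%

Hungary: 16.4% − 3.73% = 12.670%
The Czech Republic: 12.78% − 8.68% = 4.100%
Differential = 8.570% → 8.57%.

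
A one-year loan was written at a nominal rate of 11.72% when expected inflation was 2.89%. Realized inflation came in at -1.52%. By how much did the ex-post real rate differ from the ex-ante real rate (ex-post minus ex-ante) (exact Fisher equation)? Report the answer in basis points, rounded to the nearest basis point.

Ex-ante: (1 + 0.1172)/(1 + 0.0289) − 1 = 8.5820%
Ex-post: (1 + 0.1172)/(1 − 0.0152) − 1 = 13.4444%
Difference (ex-post − ex-ante) = 4.8624% → 486 basis points.

486 basis points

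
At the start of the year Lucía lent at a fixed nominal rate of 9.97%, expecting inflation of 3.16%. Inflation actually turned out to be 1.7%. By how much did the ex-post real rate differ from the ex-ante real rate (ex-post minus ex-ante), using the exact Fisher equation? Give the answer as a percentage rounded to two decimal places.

Ex-ante: (1 + 0.0997)/(1 + 0.0316) − 1 = 6.6014%
Ex-post: (1 + 0.0997)/(1 + 0.0170) − 1 = 8.1318%
Difference (ex-post − ex-ante) = 1.5304% → 1.53%.

1.53%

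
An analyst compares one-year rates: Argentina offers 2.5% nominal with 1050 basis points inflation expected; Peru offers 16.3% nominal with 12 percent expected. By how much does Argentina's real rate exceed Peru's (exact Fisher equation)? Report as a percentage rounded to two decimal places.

Argentina: (1 + 0.0250)/(1 + 0.1050) − 1 = -7.2398%
Peru: (1 + 0.1630)/(1 + 0.1200) − 1 = 3.8393%
Differential = -7.2398% − 3.8393% = -11.0791% → -11.08%.

-11.08%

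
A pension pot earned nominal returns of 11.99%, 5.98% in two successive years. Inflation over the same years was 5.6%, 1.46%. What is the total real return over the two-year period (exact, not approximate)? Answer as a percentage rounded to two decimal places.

10.78%

Compound the nominal returns: 1.1199 × 1.0598 = 1.186870.
Compound inflation: 1.0560 × 1.0146 = 1.071418.
Deflate: 1.186870 / 1.071418 = 1.107757.
Total real return = 1.107757 − 1 → 10.78%.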